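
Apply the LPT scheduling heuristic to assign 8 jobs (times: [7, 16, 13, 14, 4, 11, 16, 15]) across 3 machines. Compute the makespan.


Sort jobs in decreasing order (LPT): [16, 16, 15, 14, 13, 11, 7, 4]
Assign each job to the least loaded machine:
  Machine 1: jobs [16, 13, 4], load = 33
  Machine 2: jobs [16, 11, 7], load = 34
  Machine 3: jobs [15, 14], load = 29
Makespan = max load = 34

34


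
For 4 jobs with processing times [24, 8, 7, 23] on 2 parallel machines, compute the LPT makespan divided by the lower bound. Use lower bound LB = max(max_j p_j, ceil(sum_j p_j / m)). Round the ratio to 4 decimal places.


LPT order: [24, 23, 8, 7]
Machine loads after assignment: [31, 31]
LPT makespan = 31
Lower bound = max(max_job, ceil(total/2)) = max(24, 31) = 31
Ratio = 31 / 31 = 1.0

1.0


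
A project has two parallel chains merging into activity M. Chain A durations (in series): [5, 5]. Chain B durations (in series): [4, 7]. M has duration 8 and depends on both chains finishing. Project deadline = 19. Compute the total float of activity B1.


Forward pass: ES(B1) = sum of predecessors on chain B = 0
EF = ES + duration = 0 + 4 = 4
Backward pass: LF(M) = deadline = 19; LS(M) = 19 - 8 = 11
LF(B1) = LS(M) - sum(successors on chain B) = 11 - 7 = 4
LS = LF - duration = 4 - 4 = 0
Total float = LS - ES = 0 - 0 = 0

0


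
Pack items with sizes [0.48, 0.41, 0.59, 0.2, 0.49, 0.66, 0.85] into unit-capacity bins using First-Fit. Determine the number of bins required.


Place items sequentially using First-Fit:
  Item 0.48 -> new Bin 1
  Item 0.41 -> Bin 1 (now 0.89)
  Item 0.59 -> new Bin 2
  Item 0.2 -> Bin 2 (now 0.79)
  Item 0.49 -> new Bin 3
  Item 0.66 -> new Bin 4
  Item 0.85 -> new Bin 5
Total bins used = 5

5


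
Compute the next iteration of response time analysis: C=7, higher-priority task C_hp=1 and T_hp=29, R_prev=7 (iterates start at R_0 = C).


R_next = C + ceil(R_prev / T_hp) * C_hp
ceil(7 / 29) = ceil(0.2414) = 1
Interference = 1 * 1 = 1
R_next = 7 + 1 = 8

8


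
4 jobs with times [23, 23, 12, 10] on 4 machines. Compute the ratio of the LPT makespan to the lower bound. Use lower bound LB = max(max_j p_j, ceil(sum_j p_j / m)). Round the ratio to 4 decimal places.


LPT order: [23, 23, 12, 10]
Machine loads after assignment: [23, 23, 12, 10]
LPT makespan = 23
Lower bound = max(max_job, ceil(total/4)) = max(23, 17) = 23
Ratio = 23 / 23 = 1.0

1.0


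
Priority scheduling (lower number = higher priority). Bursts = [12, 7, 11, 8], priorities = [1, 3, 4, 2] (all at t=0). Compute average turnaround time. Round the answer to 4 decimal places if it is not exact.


Sort by priority (ascending = highest first):
Order: [(1, 12), (2, 8), (3, 7), (4, 11)]
Completion times:
  Priority 1, burst=12, C=12
  Priority 2, burst=8, C=20
  Priority 3, burst=7, C=27
  Priority 4, burst=11, C=38
Average turnaround = 97/4 = 24.25

24.25


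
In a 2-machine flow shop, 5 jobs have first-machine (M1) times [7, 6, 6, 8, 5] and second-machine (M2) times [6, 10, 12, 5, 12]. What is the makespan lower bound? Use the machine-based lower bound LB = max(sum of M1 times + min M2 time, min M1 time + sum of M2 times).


LB1 = sum(M1 times) + min(M2 times) = 32 + 5 = 37
LB2 = min(M1 times) + sum(M2 times) = 5 + 45 = 50
Lower bound = max(LB1, LB2) = max(37, 50) = 50

50


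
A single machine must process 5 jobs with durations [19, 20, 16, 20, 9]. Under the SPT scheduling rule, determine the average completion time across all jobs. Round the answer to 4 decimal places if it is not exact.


Sort jobs by processing time (SPT order): [9, 16, 19, 20, 20]
Compute completion times sequentially:
  Job 1: processing = 9, completes at 9
  Job 2: processing = 16, completes at 25
  Job 3: processing = 19, completes at 44
  Job 4: processing = 20, completes at 64
  Job 5: processing = 20, completes at 84
Sum of completion times = 226
Average completion time = 226/5 = 45.2

45.2


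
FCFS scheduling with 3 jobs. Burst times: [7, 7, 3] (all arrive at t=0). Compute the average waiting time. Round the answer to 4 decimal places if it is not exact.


FCFS order (as given): [7, 7, 3]
Waiting times:
  Job 1: wait = 0
  Job 2: wait = 7
  Job 3: wait = 14
Sum of waiting times = 21
Average waiting time = 21/3 = 7.0

7.0


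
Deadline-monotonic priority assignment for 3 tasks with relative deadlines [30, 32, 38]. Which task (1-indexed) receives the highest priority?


Sort tasks by relative deadline (ascending):
  Task 1: deadline = 30
  Task 2: deadline = 32
  Task 3: deadline = 38
Priority order (highest first): [1, 2, 3]
Highest priority task = 1

1


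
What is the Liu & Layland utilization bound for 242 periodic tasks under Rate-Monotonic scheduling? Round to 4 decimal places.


Compute 2^(1/242) = 1.0028683504
Subtract 1: 1.0028683504 - 1 = 0.0028683504
Multiply by n: 242 * 0.0028683504 = 0.6941407968
Round to 4 dp: 0.6941

0.6941


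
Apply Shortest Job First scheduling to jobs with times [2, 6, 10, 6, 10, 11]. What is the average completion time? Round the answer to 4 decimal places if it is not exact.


SJF order (ascending): [2, 6, 6, 10, 10, 11]
Completion times:
  Job 1: burst=2, C=2
  Job 2: burst=6, C=8
  Job 3: burst=6, C=14
  Job 4: burst=10, C=24
  Job 5: burst=10, C=34
  Job 6: burst=11, C=45
Average completion = 127/6 = 21.1667

21.1667


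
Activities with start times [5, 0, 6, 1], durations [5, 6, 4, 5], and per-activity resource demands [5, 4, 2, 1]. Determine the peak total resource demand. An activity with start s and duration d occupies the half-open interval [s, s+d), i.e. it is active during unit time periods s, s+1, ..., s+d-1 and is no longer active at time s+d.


Each activity i is active on [start_i, start_i + duration_i).
Compute total resource usage per time slot:
  t=0: active resources = [4], total = 4
  t=1: active resources = [4, 1], total = 5
  t=2: active resources = [4, 1], total = 5
  t=3: active resources = [4, 1], total = 5
  t=4: active resources = [4, 1], total = 5
  t=5: active resources = [5, 4, 1], total = 10
  t=6: active resources = [5, 2], total = 7
  t=7: active resources = [5, 2], total = 7
  t=8: active resources = [5, 2], total = 7
  t=9: active resources = [5, 2], total = 7
Peak resource demand = 10

10


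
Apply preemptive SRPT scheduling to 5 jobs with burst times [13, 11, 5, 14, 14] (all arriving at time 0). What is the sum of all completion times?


Since all jobs arrive at t=0, SRPT equals SPT ordering.
SPT order: [5, 11, 13, 14, 14]
Completion times:
  Job 1: p=5, C=5
  Job 2: p=11, C=16
  Job 3: p=13, C=29
  Job 4: p=14, C=43
  Job 5: p=14, C=57
Total completion time = 5 + 16 + 29 + 43 + 57 = 150

150


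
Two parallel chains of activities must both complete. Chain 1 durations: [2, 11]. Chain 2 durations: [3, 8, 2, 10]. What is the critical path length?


Path A total = 2 + 11 = 13
Path B total = 3 + 8 + 2 + 10 = 23
Critical path = longest path = max(13, 23) = 23

23


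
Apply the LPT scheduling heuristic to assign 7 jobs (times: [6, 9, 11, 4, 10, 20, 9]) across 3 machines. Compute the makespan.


Sort jobs in decreasing order (LPT): [20, 11, 10, 9, 9, 6, 4]
Assign each job to the least loaded machine:
  Machine 1: jobs [20, 4], load = 24
  Machine 2: jobs [11, 9], load = 20
  Machine 3: jobs [10, 9, 6], load = 25
Makespan = max load = 25

25


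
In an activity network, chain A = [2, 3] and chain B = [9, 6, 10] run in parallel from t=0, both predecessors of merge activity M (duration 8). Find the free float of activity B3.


ES(B3) = sum of predecessors on chain B = 15
EF(B3) = ES + duration = 15 + 10 = 25
Successor of B3 is M. ES(M) = max(sum(A), sum(B)) = max(5, 25) = 25
Free float = ES(successor) - EF(current) = 25 - 25 = 0

0


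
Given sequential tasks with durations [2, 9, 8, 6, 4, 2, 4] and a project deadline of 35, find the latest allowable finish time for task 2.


LF(activity 2) = deadline - sum of successor durations
Successors: activities 3 through 7 with durations [8, 6, 4, 2, 4]
Sum of successor durations = 24
LF = 35 - 24 = 11

11


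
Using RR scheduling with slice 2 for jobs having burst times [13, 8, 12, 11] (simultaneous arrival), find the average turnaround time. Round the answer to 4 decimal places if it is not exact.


Time quantum = 2
Execution trace:
  J1 runs 2 units, time = 2
  J2 runs 2 units, time = 4
  J3 runs 2 units, time = 6
  J4 runs 2 units, time = 8
  J1 runs 2 units, time = 10
  J2 runs 2 units, time = 12
  J3 runs 2 units, time = 14
  J4 runs 2 units, time = 16
  J1 runs 2 units, time = 18
  J2 runs 2 units, time = 20
  J3 runs 2 units, time = 22
  J4 runs 2 units, time = 24
  J1 runs 2 units, time = 26
  J2 runs 2 units, time = 28
  J3 runs 2 units, time = 30
  J4 runs 2 units, time = 32
  J1 runs 2 units, time = 34
  J3 runs 2 units, time = 36
  J4 runs 2 units, time = 38
  J1 runs 2 units, time = 40
  J3 runs 2 units, time = 42
  J4 runs 1 units, time = 43
  J1 runs 1 units, time = 44
Finish times: [44, 28, 42, 43]
Average turnaround = 157/4 = 39.25

39.25


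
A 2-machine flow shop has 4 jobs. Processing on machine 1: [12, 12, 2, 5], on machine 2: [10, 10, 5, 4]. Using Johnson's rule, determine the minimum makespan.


Apply Johnson's rule:
  Group 1 (a <= b): [(3, 2, 5)]
  Group 2 (a > b): [(1, 12, 10), (2, 12, 10), (4, 5, 4)]
Optimal job order: [3, 1, 2, 4]
Schedule:
  Job 3: M1 done at 2, M2 done at 7
  Job 1: M1 done at 14, M2 done at 24
  Job 2: M1 done at 26, M2 done at 36
  Job 4: M1 done at 31, M2 done at 40
Makespan = 40

40


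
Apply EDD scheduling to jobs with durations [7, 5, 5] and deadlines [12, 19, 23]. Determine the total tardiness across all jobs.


Sort by due date (EDD order): [(7, 12), (5, 19), (5, 23)]
Compute completion times and tardiness:
  Job 1: p=7, d=12, C=7, tardiness=max(0,7-12)=0
  Job 2: p=5, d=19, C=12, tardiness=max(0,12-19)=0
  Job 3: p=5, d=23, C=17, tardiness=max(0,17-23)=0
Total tardiness = 0

0


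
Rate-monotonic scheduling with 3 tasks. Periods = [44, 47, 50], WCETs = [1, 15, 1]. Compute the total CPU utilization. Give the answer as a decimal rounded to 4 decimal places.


Compute individual utilizations (exact fractions):
  Task 1: C/T = 1/44 (approx. 0.0227)
  Task 2: C/T = 15/47 (approx. 0.3191)
  Task 3: C/T = 1/50 (approx. 0.02)
Total utilization U = 1/44 + 15/47 + 1/50 = 18709/51700
Rounded to 4 decimal places: U = 0.3619
RM (Liu & Layland) bound for 3 tasks = 0.779763; compare with U = 18709/51700 (approx. 0.361876)
U <= bound, so schedulable by RM sufficient condition.

0.3619


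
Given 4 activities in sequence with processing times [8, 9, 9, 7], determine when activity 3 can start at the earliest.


Activity 3 starts after activities 1 through 2 complete.
Predecessor durations: [8, 9]
ES = 8 + 9 = 17

17


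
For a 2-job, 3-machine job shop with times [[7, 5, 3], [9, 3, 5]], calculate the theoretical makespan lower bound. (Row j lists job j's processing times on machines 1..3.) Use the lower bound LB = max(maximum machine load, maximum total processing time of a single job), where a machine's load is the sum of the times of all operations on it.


Machine loads:
  Machine 1: 7 + 9 = 16
  Machine 2: 5 + 3 = 8
  Machine 3: 3 + 5 = 8
Max machine load = 16
Job totals:
  Job 1: 15
  Job 2: 17
Max job total = 17
Lower bound = max(16, 17) = 17

17


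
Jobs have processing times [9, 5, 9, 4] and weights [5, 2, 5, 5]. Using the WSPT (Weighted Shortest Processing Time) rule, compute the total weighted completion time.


Compute p/w ratios and sort ascending (WSPT): [(4, 5), (9, 5), (9, 5), (5, 2)]
Compute weighted completion times:
  Job (p=4,w=5): C=4, w*C=5*4=20
  Job (p=9,w=5): C=13, w*C=5*13=65
  Job (p=9,w=5): C=22, w*C=5*22=110
  Job (p=5,w=2): C=27, w*C=2*27=54
Total weighted completion time = 249

249


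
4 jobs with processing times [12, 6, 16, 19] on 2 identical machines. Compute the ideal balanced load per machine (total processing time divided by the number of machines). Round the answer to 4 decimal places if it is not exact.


Total processing time = 12 + 6 + 16 + 19 = 53
Number of machines = 2
Ideal balanced load = 53 / 2 = 26.5

26.5


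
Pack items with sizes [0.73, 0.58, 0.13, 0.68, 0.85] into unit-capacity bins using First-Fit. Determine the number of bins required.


Place items sequentially using First-Fit:
  Item 0.73 -> new Bin 1
  Item 0.58 -> new Bin 2
  Item 0.13 -> Bin 1 (now 0.86)
  Item 0.68 -> new Bin 3
  Item 0.85 -> new Bin 4
Total bins used = 4

4


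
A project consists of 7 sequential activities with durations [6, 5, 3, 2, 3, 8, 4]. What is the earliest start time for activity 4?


Activity 4 starts after activities 1 through 3 complete.
Predecessor durations: [6, 5, 3]
ES = 6 + 5 + 3 = 14

14


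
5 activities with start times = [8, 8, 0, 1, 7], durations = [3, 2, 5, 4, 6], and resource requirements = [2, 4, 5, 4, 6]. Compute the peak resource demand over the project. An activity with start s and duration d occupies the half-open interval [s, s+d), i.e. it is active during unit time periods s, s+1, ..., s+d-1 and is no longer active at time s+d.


Each activity i is active on [start_i, start_i + duration_i).
Compute total resource usage per time slot:
  t=0: active resources = [5], total = 5
  t=1: active resources = [5, 4], total = 9
  t=2: active resources = [5, 4], total = 9
  t=3: active resources = [5, 4], total = 9
  t=4: active resources = [5, 4], total = 9
  t=5: active resources = [], total = 0
  t=6: active resources = [], total = 0
  t=7: active resources = [6], total = 6
  t=8: active resources = [2, 4, 6], total = 12
  t=9: active resources = [2, 4, 6], total = 12
  t=10: active resources = [2, 6], total = 8
  t=11: active resources = [6], total = 6
  t=12: active resources = [6], total = 6
Peak resource demand = 12

12


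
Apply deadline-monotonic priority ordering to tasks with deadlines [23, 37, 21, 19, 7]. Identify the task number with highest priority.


Sort tasks by relative deadline (ascending):
  Task 5: deadline = 7
  Task 4: deadline = 19
  Task 3: deadline = 21
  Task 1: deadline = 23
  Task 2: deadline = 37
Priority order (highest first): [5, 4, 3, 1, 2]
Highest priority task = 5

5


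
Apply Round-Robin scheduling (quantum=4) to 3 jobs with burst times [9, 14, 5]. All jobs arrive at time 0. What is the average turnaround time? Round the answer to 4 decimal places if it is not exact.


Time quantum = 4
Execution trace:
  J1 runs 4 units, time = 4
  J2 runs 4 units, time = 8
  J3 runs 4 units, time = 12
  J1 runs 4 units, time = 16
  J2 runs 4 units, time = 20
  J3 runs 1 units, time = 21
  J1 runs 1 units, time = 22
  J2 runs 4 units, time = 26
  J2 runs 2 units, time = 28
Finish times: [22, 28, 21]
Average turnaround = 71/3 = 23.6667

23.6667


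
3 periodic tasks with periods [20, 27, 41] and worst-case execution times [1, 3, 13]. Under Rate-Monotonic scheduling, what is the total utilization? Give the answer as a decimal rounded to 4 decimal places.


Compute individual utilizations (exact fractions):
  Task 1: C/T = 1/20 (approx. 0.05)
  Task 2: C/T = 3/27 = 1/9 (approx. 0.1111)
  Task 3: C/T = 13/41 (approx. 0.3171)
Total utilization U = 1/20 + 1/9 + 13/41 = 3529/7380
Rounded to 4 decimal places: U = 0.4782
RM (Liu & Layland) bound for 3 tasks = 0.779763; compare with U = 3529/7380 (approx. 0.478184)
U <= bound, so schedulable by RM sufficient condition.

0.4782


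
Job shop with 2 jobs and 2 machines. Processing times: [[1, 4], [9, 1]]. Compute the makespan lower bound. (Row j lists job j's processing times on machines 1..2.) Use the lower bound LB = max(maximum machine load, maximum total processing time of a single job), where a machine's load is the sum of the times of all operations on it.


Machine loads:
  Machine 1: 1 + 9 = 10
  Machine 2: 4 + 1 = 5
Max machine load = 10
Job totals:
  Job 1: 5
  Job 2: 10
Max job total = 10
Lower bound = max(10, 10) = 10

10


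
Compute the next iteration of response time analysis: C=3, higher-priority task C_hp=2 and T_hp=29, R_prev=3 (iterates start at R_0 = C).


R_next = C + ceil(R_prev / T_hp) * C_hp
ceil(3 / 29) = ceil(0.1034) = 1
Interference = 1 * 2 = 2
R_next = 3 + 2 = 5

5


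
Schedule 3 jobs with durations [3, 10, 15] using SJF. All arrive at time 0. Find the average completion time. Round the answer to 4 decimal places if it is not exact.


SJF order (ascending): [3, 10, 15]
Completion times:
  Job 1: burst=3, C=3
  Job 2: burst=10, C=13
  Job 3: burst=15, C=28
Average completion = 44/3 = 14.6667

14.6667


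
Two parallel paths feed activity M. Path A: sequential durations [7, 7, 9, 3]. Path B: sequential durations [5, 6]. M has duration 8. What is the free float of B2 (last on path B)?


ES(B2) = sum of predecessors on chain B = 5
EF(B2) = ES + duration = 5 + 6 = 11
Successor of B2 is M. ES(M) = max(sum(A), sum(B)) = max(26, 11) = 26
Free float = ES(successor) - EF(current) = 26 - 11 = 15

15


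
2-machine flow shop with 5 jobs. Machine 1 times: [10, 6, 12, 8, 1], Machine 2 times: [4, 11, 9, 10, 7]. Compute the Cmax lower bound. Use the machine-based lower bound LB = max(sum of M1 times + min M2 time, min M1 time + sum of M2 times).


LB1 = sum(M1 times) + min(M2 times) = 37 + 4 = 41
LB2 = min(M1 times) + sum(M2 times) = 1 + 41 = 42
Lower bound = max(LB1, LB2) = max(41, 42) = 42

42


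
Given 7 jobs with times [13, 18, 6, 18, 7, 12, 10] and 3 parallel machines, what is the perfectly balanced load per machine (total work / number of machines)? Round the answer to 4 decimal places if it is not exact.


Total processing time = 13 + 18 + 6 + 18 + 7 + 12 + 10 = 84
Number of machines = 3
Ideal balanced load = 84 / 3 = 28.0

28.0


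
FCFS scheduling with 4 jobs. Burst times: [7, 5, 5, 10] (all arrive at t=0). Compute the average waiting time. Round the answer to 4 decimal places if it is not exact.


FCFS order (as given): [7, 5, 5, 10]
Waiting times:
  Job 1: wait = 0
  Job 2: wait = 7
  Job 3: wait = 12
  Job 4: wait = 17
Sum of waiting times = 36
Average waiting time = 36/4 = 9.0

9.0


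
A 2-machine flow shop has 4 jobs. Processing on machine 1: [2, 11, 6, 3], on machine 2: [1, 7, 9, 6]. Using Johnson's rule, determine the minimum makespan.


Apply Johnson's rule:
  Group 1 (a <= b): [(4, 3, 6), (3, 6, 9)]
  Group 2 (a > b): [(2, 11, 7), (1, 2, 1)]
Optimal job order: [4, 3, 2, 1]
Schedule:
  Job 4: M1 done at 3, M2 done at 9
  Job 3: M1 done at 9, M2 done at 18
  Job 2: M1 done at 20, M2 done at 27
  Job 1: M1 done at 22, M2 done at 28
Makespan = 28

28


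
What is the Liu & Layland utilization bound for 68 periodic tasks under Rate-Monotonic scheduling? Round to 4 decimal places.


Compute 2^(1/68) = 1.0102454700
Subtract 1: 1.0102454700 - 1 = 0.0102454700
Multiply by n: 68 * 0.0102454700 = 0.6966919600
Round to 4 dp: 0.6967

0.6967


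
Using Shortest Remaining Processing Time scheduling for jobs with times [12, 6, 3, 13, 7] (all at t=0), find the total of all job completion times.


Since all jobs arrive at t=0, SRPT equals SPT ordering.
SPT order: [3, 6, 7, 12, 13]
Completion times:
  Job 1: p=3, C=3
  Job 2: p=6, C=9
  Job 3: p=7, C=16
  Job 4: p=12, C=28
  Job 5: p=13, C=41
Total completion time = 3 + 9 + 16 + 28 + 41 = 97

97


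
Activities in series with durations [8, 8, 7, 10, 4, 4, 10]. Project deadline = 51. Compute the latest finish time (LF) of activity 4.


LF(activity 4) = deadline - sum of successor durations
Successors: activities 5 through 7 with durations [4, 4, 10]
Sum of successor durations = 18
LF = 51 - 18 = 33

33


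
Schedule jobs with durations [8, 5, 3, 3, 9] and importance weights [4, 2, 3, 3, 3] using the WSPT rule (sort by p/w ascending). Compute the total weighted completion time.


Compute p/w ratios and sort ascending (WSPT): [(3, 3), (3, 3), (8, 4), (5, 2), (9, 3)]
Compute weighted completion times:
  Job (p=3,w=3): C=3, w*C=3*3=9
  Job (p=3,w=3): C=6, w*C=3*6=18
  Job (p=8,w=4): C=14, w*C=4*14=56
  Job (p=5,w=2): C=19, w*C=2*19=38
  Job (p=9,w=3): C=28, w*C=3*28=84
Total weighted completion time = 205

205


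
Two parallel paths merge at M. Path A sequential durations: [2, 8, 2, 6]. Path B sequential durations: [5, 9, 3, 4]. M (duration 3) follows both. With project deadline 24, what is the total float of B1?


Forward pass: ES(B1) = sum of predecessors on chain B = 0
EF = ES + duration = 0 + 5 = 5
Backward pass: LF(M) = deadline = 24; LS(M) = 24 - 3 = 21
LF(B1) = LS(M) - sum(successors on chain B) = 21 - 16 = 5
LS = LF - duration = 5 - 5 = 0
Total float = LS - ES = 0 - 0 = 0

0


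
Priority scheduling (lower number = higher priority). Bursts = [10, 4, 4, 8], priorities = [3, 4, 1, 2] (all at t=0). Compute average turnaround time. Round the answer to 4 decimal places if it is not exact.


Sort by priority (ascending = highest first):
Order: [(1, 4), (2, 8), (3, 10), (4, 4)]
Completion times:
  Priority 1, burst=4, C=4
  Priority 2, burst=8, C=12
  Priority 3, burst=10, C=22
  Priority 4, burst=4, C=26
Average turnaround = 64/4 = 16.0

16.0


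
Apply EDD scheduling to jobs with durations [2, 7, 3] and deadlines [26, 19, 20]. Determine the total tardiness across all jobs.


Sort by due date (EDD order): [(7, 19), (3, 20), (2, 26)]
Compute completion times and tardiness:
  Job 1: p=7, d=19, C=7, tardiness=max(0,7-19)=0
  Job 2: p=3, d=20, C=10, tardiness=max(0,10-20)=0
  Job 3: p=2, d=26, C=12, tardiness=max(0,12-26)=0
Total tardiness = 0

0


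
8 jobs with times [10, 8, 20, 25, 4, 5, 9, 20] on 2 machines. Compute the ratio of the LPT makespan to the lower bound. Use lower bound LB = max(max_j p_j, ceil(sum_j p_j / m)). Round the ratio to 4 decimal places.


LPT order: [25, 20, 20, 10, 9, 8, 5, 4]
Machine loads after assignment: [49, 52]
LPT makespan = 52
Lower bound = max(max_job, ceil(total/2)) = max(25, 51) = 51
Ratio = 52 / 51 = 1.0196

1.0196


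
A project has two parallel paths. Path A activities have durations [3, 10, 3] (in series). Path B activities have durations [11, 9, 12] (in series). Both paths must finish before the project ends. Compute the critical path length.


Path A total = 3 + 10 + 3 = 16
Path B total = 11 + 9 + 12 = 32
Critical path = longest path = max(16, 32) = 32

32


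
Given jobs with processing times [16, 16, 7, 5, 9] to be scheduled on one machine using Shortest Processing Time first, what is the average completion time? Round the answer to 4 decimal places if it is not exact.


Sort jobs by processing time (SPT order): [5, 7, 9, 16, 16]
Compute completion times sequentially:
  Job 1: processing = 5, completes at 5
  Job 2: processing = 7, completes at 12
  Job 3: processing = 9, completes at 21
  Job 4: processing = 16, completes at 37
  Job 5: processing = 16, completes at 53
Sum of completion times = 128
Average completion time = 128/5 = 25.6

25.6


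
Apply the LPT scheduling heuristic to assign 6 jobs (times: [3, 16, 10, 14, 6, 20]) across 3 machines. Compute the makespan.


Sort jobs in decreasing order (LPT): [20, 16, 14, 10, 6, 3]
Assign each job to the least loaded machine:
  Machine 1: jobs [20, 3], load = 23
  Machine 2: jobs [16, 6], load = 22
  Machine 3: jobs [14, 10], load = 24
Makespan = max load = 24

24


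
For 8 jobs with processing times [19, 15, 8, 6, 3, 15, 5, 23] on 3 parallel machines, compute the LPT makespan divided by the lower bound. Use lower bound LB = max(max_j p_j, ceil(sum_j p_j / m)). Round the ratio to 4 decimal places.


LPT order: [23, 19, 15, 15, 8, 6, 5, 3]
Machine loads after assignment: [32, 32, 30]
LPT makespan = 32
Lower bound = max(max_job, ceil(total/3)) = max(23, 32) = 32
Ratio = 32 / 32 = 1.0

1.0


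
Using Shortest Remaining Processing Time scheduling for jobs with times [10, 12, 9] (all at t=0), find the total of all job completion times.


Since all jobs arrive at t=0, SRPT equals SPT ordering.
SPT order: [9, 10, 12]
Completion times:
  Job 1: p=9, C=9
  Job 2: p=10, C=19
  Job 3: p=12, C=31
Total completion time = 9 + 19 + 31 = 59

59


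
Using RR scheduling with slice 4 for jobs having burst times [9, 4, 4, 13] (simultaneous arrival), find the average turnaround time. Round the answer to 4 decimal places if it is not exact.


Time quantum = 4
Execution trace:
  J1 runs 4 units, time = 4
  J2 runs 4 units, time = 8
  J3 runs 4 units, time = 12
  J4 runs 4 units, time = 16
  J1 runs 4 units, time = 20
  J4 runs 4 units, time = 24
  J1 runs 1 units, time = 25
  J4 runs 4 units, time = 29
  J4 runs 1 units, time = 30
Finish times: [25, 8, 12, 30]
Average turnaround = 75/4 = 18.75

18.75


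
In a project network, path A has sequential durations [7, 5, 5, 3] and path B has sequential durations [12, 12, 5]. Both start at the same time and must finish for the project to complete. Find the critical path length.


Path A total = 7 + 5 + 5 + 3 = 20
Path B total = 12 + 12 + 5 = 29
Critical path = longest path = max(20, 29) = 29

29


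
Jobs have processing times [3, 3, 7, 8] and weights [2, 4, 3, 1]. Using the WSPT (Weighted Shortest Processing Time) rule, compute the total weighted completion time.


Compute p/w ratios and sort ascending (WSPT): [(3, 4), (3, 2), (7, 3), (8, 1)]
Compute weighted completion times:
  Job (p=3,w=4): C=3, w*C=4*3=12
  Job (p=3,w=2): C=6, w*C=2*6=12
  Job (p=7,w=3): C=13, w*C=3*13=39
  Job (p=8,w=1): C=21, w*C=1*21=21
Total weighted completion time = 84

84


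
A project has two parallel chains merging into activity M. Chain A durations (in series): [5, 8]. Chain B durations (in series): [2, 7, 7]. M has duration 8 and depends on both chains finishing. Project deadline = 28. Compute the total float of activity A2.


Forward pass: ES(A2) = sum of predecessors on chain A = 5
EF = ES + duration = 5 + 8 = 13
Backward pass: LF(M) = deadline = 28; LS(M) = 28 - 8 = 20
LF(A2) = LS(M) - sum(successors on chain A) = 20 - 0 = 20
LS = LF - duration = 20 - 8 = 12
Total float = LS - ES = 12 - 5 = 7

7


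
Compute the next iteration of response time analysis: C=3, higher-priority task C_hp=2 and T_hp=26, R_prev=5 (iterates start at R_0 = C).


R_next = C + ceil(R_prev / T_hp) * C_hp
ceil(5 / 26) = ceil(0.1923) = 1
Interference = 1 * 2 = 2
R_next = 3 + 2 = 5
R_next = R_prev, so the iteration has converged (response time = 5).

5


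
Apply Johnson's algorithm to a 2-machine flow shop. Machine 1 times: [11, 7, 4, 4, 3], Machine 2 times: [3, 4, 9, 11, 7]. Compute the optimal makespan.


Apply Johnson's rule:
  Group 1 (a <= b): [(5, 3, 7), (3, 4, 9), (4, 4, 11)]
  Group 2 (a > b): [(2, 7, 4), (1, 11, 3)]
Optimal job order: [5, 3, 4, 2, 1]
Schedule:
  Job 5: M1 done at 3, M2 done at 10
  Job 3: M1 done at 7, M2 done at 19
  Job 4: M1 done at 11, M2 done at 30
  Job 2: M1 done at 18, M2 done at 34
  Job 1: M1 done at 29, M2 done at 37
Makespan = 37

37


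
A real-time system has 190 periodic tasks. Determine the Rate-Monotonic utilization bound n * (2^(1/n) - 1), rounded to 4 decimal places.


Compute 2^(1/190) = 1.0036548056
Subtract 1: 1.0036548056 - 1 = 0.0036548056
Multiply by n: 190 * 0.0036548056 = 0.6944130640
Round to 4 dp: 0.6944

0.6944


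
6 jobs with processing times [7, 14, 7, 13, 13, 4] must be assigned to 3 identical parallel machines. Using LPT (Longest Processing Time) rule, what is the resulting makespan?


Sort jobs in decreasing order (LPT): [14, 13, 13, 7, 7, 4]
Assign each job to the least loaded machine:
  Machine 1: jobs [14, 4], load = 18
  Machine 2: jobs [13, 7], load = 20
  Machine 3: jobs [13, 7], load = 20
Makespan = max load = 20

20


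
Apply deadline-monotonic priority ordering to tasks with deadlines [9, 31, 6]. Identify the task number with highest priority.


Sort tasks by relative deadline (ascending):
  Task 3: deadline = 6
  Task 1: deadline = 9
  Task 2: deadline = 31
Priority order (highest first): [3, 1, 2]
Highest priority task = 3

3


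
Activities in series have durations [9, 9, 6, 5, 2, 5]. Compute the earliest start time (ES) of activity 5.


Activity 5 starts after activities 1 through 4 complete.
Predecessor durations: [9, 9, 6, 5]
ES = 9 + 9 + 6 + 5 = 29

29


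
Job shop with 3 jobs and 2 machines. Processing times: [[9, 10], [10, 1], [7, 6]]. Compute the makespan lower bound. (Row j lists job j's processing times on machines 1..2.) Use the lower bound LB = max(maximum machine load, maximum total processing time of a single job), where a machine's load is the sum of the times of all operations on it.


Machine loads:
  Machine 1: 9 + 10 + 7 = 26
  Machine 2: 10 + 1 + 6 = 17
Max machine load = 26
Job totals:
  Job 1: 19
  Job 2: 11
  Job 3: 13
Max job total = 19
Lower bound = max(26, 19) = 26

26


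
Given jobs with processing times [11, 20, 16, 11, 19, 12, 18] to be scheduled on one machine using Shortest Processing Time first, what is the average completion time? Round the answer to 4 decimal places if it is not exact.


Sort jobs by processing time (SPT order): [11, 11, 12, 16, 18, 19, 20]
Compute completion times sequentially:
  Job 1: processing = 11, completes at 11
  Job 2: processing = 11, completes at 22
  Job 3: processing = 12, completes at 34
  Job 4: processing = 16, completes at 50
  Job 5: processing = 18, completes at 68
  Job 6: processing = 19, completes at 87
  Job 7: processing = 20, completes at 107
Sum of completion times = 379
Average completion time = 379/7 = 54.1429

54.1429


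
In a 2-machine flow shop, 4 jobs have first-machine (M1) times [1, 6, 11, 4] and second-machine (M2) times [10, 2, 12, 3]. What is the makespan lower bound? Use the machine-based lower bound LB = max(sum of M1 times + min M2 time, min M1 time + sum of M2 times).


LB1 = sum(M1 times) + min(M2 times) = 22 + 2 = 24
LB2 = min(M1 times) + sum(M2 times) = 1 + 27 = 28
Lower bound = max(LB1, LB2) = max(24, 28) = 28

28


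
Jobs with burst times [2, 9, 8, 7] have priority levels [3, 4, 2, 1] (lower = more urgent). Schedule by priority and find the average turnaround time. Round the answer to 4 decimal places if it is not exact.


Sort by priority (ascending = highest first):
Order: [(1, 7), (2, 8), (3, 2), (4, 9)]
Completion times:
  Priority 1, burst=7, C=7
  Priority 2, burst=8, C=15
  Priority 3, burst=2, C=17
  Priority 4, burst=9, C=26
Average turnaround = 65/4 = 16.25

16.25


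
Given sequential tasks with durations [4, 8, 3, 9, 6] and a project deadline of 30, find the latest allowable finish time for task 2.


LF(activity 2) = deadline - sum of successor durations
Successors: activities 3 through 5 with durations [3, 9, 6]
Sum of successor durations = 18
LF = 30 - 18 = 12

12


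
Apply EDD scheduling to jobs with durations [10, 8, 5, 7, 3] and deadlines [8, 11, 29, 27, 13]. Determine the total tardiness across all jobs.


Sort by due date (EDD order): [(10, 8), (8, 11), (3, 13), (7, 27), (5, 29)]
Compute completion times and tardiness:
  Job 1: p=10, d=8, C=10, tardiness=max(0,10-8)=2
  Job 2: p=8, d=11, C=18, tardiness=max(0,18-11)=7
  Job 3: p=3, d=13, C=21, tardiness=max(0,21-13)=8
  Job 4: p=7, d=27, C=28, tardiness=max(0,28-27)=1
  Job 5: p=5, d=29, C=33, tardiness=max(0,33-29)=4
Total tardiness = 22

22


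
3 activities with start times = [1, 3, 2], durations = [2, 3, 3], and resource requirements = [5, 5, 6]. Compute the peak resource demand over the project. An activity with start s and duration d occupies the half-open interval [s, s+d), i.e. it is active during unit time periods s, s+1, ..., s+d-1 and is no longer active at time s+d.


Each activity i is active on [start_i, start_i + duration_i).
Compute total resource usage per time slot:
  t=0: active resources = [], total = 0
  t=1: active resources = [5], total = 5
  t=2: active resources = [5, 6], total = 11
  t=3: active resources = [5, 6], total = 11
  t=4: active resources = [5, 6], total = 11
  t=5: active resources = [5], total = 5
Peak resource demand = 11

11


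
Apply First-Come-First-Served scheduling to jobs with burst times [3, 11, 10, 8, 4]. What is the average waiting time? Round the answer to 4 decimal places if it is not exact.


FCFS order (as given): [3, 11, 10, 8, 4]
Waiting times:
  Job 1: wait = 0
  Job 2: wait = 3
  Job 3: wait = 14
  Job 4: wait = 24
  Job 5: wait = 32
Sum of waiting times = 73
Average waiting time = 73/5 = 14.6

14.6


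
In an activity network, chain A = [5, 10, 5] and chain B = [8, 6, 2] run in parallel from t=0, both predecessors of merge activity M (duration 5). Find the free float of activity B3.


ES(B3) = sum of predecessors on chain B = 14
EF(B3) = ES + duration = 14 + 2 = 16
Successor of B3 is M. ES(M) = max(sum(A), sum(B)) = max(20, 16) = 20
Free float = ES(successor) - EF(current) = 20 - 16 = 4

4


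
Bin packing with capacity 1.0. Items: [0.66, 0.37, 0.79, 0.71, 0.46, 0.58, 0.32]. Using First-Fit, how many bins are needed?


Place items sequentially using First-Fit:
  Item 0.66 -> new Bin 1
  Item 0.37 -> new Bin 2
  Item 0.79 -> new Bin 3
  Item 0.71 -> new Bin 4
  Item 0.46 -> Bin 2 (now 0.83)
  Item 0.58 -> new Bin 5
  Item 0.32 -> Bin 1 (now 0.98)
Total bins used = 5

5


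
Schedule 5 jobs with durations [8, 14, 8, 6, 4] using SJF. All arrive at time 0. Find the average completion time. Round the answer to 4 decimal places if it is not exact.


SJF order (ascending): [4, 6, 8, 8, 14]
Completion times:
  Job 1: burst=4, C=4
  Job 2: burst=6, C=10
  Job 3: burst=8, C=18
  Job 4: burst=8, C=26
  Job 5: burst=14, C=40
Average completion = 98/5 = 19.6

19.6


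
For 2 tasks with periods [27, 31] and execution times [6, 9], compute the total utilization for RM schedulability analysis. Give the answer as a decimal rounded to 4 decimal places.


Compute individual utilizations (exact fractions):
  Task 1: C/T = 6/27 = 2/9 (approx. 0.2222)
  Task 2: C/T = 9/31 (approx. 0.2903)
Total utilization U = 2/9 + 9/31 = 143/279
Rounded to 4 decimal places: U = 0.5125
RM (Liu & Layland) bound for 2 tasks = 0.828427; compare with U = 143/279 (approx. 0.512545)
U <= bound, so schedulable by RM sufficient condition.

0.5125


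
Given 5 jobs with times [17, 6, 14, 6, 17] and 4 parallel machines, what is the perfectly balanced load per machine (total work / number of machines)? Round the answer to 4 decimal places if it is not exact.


Total processing time = 17 + 6 + 14 + 6 + 17 = 60
Number of machines = 4
Ideal balanced load = 60 / 4 = 15.0

15.0


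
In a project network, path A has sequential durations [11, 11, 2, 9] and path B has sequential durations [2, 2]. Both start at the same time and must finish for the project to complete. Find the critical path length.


Path A total = 11 + 11 + 2 + 9 = 33
Path B total = 2 + 2 = 4
Critical path = longest path = max(33, 4) = 33

33


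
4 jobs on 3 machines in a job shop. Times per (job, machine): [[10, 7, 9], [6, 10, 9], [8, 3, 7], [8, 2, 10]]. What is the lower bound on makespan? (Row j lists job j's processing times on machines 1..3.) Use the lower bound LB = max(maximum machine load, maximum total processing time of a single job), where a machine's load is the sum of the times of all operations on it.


Machine loads:
  Machine 1: 10 + 6 + 8 + 8 = 32
  Machine 2: 7 + 10 + 3 + 2 = 22
  Machine 3: 9 + 9 + 7 + 10 = 35
Max machine load = 35
Job totals:
  Job 1: 26
  Job 2: 25
  Job 3: 18
  Job 4: 20
Max job total = 26
Lower bound = max(35, 26) = 35

35


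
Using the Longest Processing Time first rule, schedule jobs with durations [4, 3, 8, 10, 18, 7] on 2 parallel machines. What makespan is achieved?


Sort jobs in decreasing order (LPT): [18, 10, 8, 7, 4, 3]
Assign each job to the least loaded machine:
  Machine 1: jobs [18, 7], load = 25
  Machine 2: jobs [10, 8, 4, 3], load = 25
Makespan = max load = 25

25


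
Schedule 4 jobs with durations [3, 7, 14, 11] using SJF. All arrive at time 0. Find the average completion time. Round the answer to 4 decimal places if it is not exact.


SJF order (ascending): [3, 7, 11, 14]
Completion times:
  Job 1: burst=3, C=3
  Job 2: burst=7, C=10
  Job 3: burst=11, C=21
  Job 4: burst=14, C=35
Average completion = 69/4 = 17.25

17.25


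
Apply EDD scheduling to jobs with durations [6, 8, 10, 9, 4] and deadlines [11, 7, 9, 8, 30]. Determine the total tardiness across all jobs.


Sort by due date (EDD order): [(8, 7), (9, 8), (10, 9), (6, 11), (4, 30)]
Compute completion times and tardiness:
  Job 1: p=8, d=7, C=8, tardiness=max(0,8-7)=1
  Job 2: p=9, d=8, C=17, tardiness=max(0,17-8)=9
  Job 3: p=10, d=9, C=27, tardiness=max(0,27-9)=18
  Job 4: p=6, d=11, C=33, tardiness=max(0,33-11)=22
  Job 5: p=4, d=30, C=37, tardiness=max(0,37-30)=7
Total tardiness = 57

57


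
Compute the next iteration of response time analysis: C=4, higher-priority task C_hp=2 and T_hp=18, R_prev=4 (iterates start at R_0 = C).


R_next = C + ceil(R_prev / T_hp) * C_hp
ceil(4 / 18) = ceil(0.2222) = 1
Interference = 1 * 2 = 2
R_next = 4 + 2 = 6

6


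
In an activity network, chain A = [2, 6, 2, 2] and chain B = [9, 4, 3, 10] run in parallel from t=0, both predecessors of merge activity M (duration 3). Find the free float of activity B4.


ES(B4) = sum of predecessors on chain B = 16
EF(B4) = ES + duration = 16 + 10 = 26
Successor of B4 is M. ES(M) = max(sum(A), sum(B)) = max(12, 26) = 26
Free float = ES(successor) - EF(current) = 26 - 26 = 0

0


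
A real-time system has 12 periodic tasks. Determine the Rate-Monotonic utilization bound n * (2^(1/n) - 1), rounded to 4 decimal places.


Compute 2^(1/12) = 1.0594630944
Subtract 1: 1.0594630944 - 1 = 0.0594630944
Multiply by n: 12 * 0.0594630944 = 0.7135571328
Round to 4 dp: 0.7136

0.7136


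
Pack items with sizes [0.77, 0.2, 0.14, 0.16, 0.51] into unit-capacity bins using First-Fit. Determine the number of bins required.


Place items sequentially using First-Fit:
  Item 0.77 -> new Bin 1
  Item 0.2 -> Bin 1 (now 0.97)
  Item 0.14 -> new Bin 2
  Item 0.16 -> Bin 2 (now 0.3)
  Item 0.51 -> Bin 2 (now 0.81)
Total bins used = 2

2


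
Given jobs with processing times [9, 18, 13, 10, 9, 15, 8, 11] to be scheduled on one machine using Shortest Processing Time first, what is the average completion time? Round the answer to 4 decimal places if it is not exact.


Sort jobs by processing time (SPT order): [8, 9, 9, 10, 11, 13, 15, 18]
Compute completion times sequentially:
  Job 1: processing = 8, completes at 8
  Job 2: processing = 9, completes at 17
  Job 3: processing = 9, completes at 26
  Job 4: processing = 10, completes at 36
  Job 5: processing = 11, completes at 47
  Job 6: processing = 13, completes at 60
  Job 7: processing = 15, completes at 75
  Job 8: processing = 18, completes at 93
Sum of completion times = 362
Average completion time = 362/8 = 45.25

45.25


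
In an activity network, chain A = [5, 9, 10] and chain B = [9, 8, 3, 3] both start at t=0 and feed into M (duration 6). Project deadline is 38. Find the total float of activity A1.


Forward pass: ES(A1) = sum of predecessors on chain A = 0
EF = ES + duration = 0 + 5 = 5
Backward pass: LF(M) = deadline = 38; LS(M) = 38 - 6 = 32
LF(A1) = LS(M) - sum(successors on chain A) = 32 - 19 = 13
LS = LF - duration = 13 - 5 = 8
Total float = LS - ES = 8 - 0 = 8

8


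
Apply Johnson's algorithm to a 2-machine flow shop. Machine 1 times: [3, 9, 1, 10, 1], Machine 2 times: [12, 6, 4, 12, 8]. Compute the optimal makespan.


Apply Johnson's rule:
  Group 1 (a <= b): [(3, 1, 4), (5, 1, 8), (1, 3, 12), (4, 10, 12)]
  Group 2 (a > b): [(2, 9, 6)]
Optimal job order: [3, 5, 1, 4, 2]
Schedule:
  Job 3: M1 done at 1, M2 done at 5
  Job 5: M1 done at 2, M2 done at 13
  Job 1: M1 done at 5, M2 done at 25
  Job 4: M1 done at 15, M2 done at 37
  Job 2: M1 done at 24, M2 done at 43
Makespan = 43

43


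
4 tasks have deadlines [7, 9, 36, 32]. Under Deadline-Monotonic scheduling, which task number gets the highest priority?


Sort tasks by relative deadline (ascending):
  Task 1: deadline = 7
  Task 2: deadline = 9
  Task 4: deadline = 32
  Task 3: deadline = 36
Priority order (highest first): [1, 2, 4, 3]
Highest priority task = 1

1


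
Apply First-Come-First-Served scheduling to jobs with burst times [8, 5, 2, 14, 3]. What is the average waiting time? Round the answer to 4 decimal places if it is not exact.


FCFS order (as given): [8, 5, 2, 14, 3]
Waiting times:
  Job 1: wait = 0
  Job 2: wait = 8
  Job 3: wait = 13
  Job 4: wait = 15
  Job 5: wait = 29
Sum of waiting times = 65
Average waiting time = 65/5 = 13.0

13.0
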